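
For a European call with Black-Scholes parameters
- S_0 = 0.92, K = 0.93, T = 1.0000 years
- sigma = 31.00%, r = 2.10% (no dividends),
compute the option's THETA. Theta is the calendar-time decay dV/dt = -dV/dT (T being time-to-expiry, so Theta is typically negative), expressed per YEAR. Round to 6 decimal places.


d1 = 0.1878680126; d2 = -0.1221319874
phi(d1) = 0.3919638243; exp(-qT) = 1.0000000000; exp(-rT) = 0.9792189646
Theta = -S*exp(-qT)*phi(d1)*sigma/(2*sqrt(T)) - r*K*exp(-rT)*N(d2) + q*S*exp(-qT)*N(d1)
N(d1) = 0.5745099408; N(d2) = 0.4513972446; sqrt(T) = 1.0000000000
Term 1 = -0.9200 * 1.0000000000 * 0.3919638243 * 0.3100 / (2 * 1.0000000000) = -0.0558940413
Term 2 = -0.0210 * 0.9300 * 0.9792189646 * 0.4513972446 = -0.0086325870
Term 3 = 0 (no dividend yield, q = 0)
Theta = -0.0558940413 + (-0.0086325870) + (0.0000000000) = -0.064527

Answer: Theta = -0.064527


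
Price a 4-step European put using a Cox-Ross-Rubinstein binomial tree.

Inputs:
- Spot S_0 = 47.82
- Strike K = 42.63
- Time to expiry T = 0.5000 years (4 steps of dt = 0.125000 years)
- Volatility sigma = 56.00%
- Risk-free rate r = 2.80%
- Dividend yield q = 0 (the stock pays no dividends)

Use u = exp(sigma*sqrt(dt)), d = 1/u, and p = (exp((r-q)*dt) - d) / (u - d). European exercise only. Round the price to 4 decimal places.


Answer: Price = V(0,0) = 4.7553

Derivation:
dt = T/N = 0.125000
u = exp(sigma*sqrt(dt)) = 1.218950; d = 1/u = 0.820378
p = (exp((r-q)*dt) - d) / (u - d) = 0.459460
Discount per step: exp(-r*dt) = 0.996506
Stock lattice S(k, i) with i counting down-moves:
  k=0: S(0,0) = 47.8200
  k=1: S(1,0) = 58.2902; S(1,1) = 39.2305
  k=2: S(2,0) = 71.0528; S(2,1) = 47.8200; S(2,2) = 32.1838
  k=3: S(3,0) = 86.6099; S(3,1) = 58.2902; S(3,2) = 39.2305; S(3,3) = 26.4029
  k=4: S(4,0) = 105.5731; S(4,1) = 71.0528; S(4,2) = 47.8200; S(4,3) = 32.1838; S(4,4) = 21.6604
Terminal payoffs V(N, i) = max(K - S_T, 0):
  V(4,0) = 0.000000; V(4,1) = 0.000000; V(4,2) = 0.000000; V(4,3) = 10.446170; V(4,4) = 20.969629
Backward induction: V(k, i) = exp(-r*dt) * [p * V(k+1, i) + (1-p) * V(k+1, i+1)].
  V(3,0) = exp(-r*dt) * [p*0.000000 + (1-p)*0.000000] = 0.000000
  V(3,1) = exp(-r*dt) * [p*0.000000 + (1-p)*0.000000] = 0.000000
  V(3,2) = exp(-r*dt) * [p*0.000000 + (1-p)*10.446170] = 5.626841
  V(3,3) = exp(-r*dt) * [p*10.446170 + (1-p)*20.969629] = 16.078145
  V(2,0) = exp(-r*dt) * [p*0.000000 + (1-p)*0.000000] = 0.000000
  V(2,1) = exp(-r*dt) * [p*0.000000 + (1-p)*5.626841] = 3.030904
  V(2,2) = exp(-r*dt) * [p*5.626841 + (1-p)*16.078145] = 11.236788
  V(1,0) = exp(-r*dt) * [p*0.000000 + (1-p)*3.030904] = 1.632600
  V(1,1) = exp(-r*dt) * [p*3.030904 + (1-p)*11.236788] = 7.440423
  V(0,0) = exp(-r*dt) * [p*1.632600 + (1-p)*7.440423] = 4.755286


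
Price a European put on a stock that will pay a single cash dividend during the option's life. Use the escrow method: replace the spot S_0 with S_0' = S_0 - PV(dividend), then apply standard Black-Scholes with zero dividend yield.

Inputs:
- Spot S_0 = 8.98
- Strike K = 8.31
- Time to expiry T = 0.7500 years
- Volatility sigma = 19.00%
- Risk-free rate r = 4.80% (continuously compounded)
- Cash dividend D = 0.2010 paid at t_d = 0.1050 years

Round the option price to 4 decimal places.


Answer: Price = 0.2506

Derivation:
PV(D) = D * exp(-r * t_d) = 0.2010 * 0.99497268 = 0.19998951
S_0' = S_0 - PV(D) = 8.9800 - 0.19998951 = 8.78001049
d1 = (ln(S_0'/K) + (r + sigma^2/2)*T) / (sigma*sqrt(T)) = 0.63542255
d2 = d1 - sigma*sqrt(T) = 0.47087773
exp(-rT) = 0.96464029
N(-d1) = 0.26257643; N(-d2) = 0.31886403
P = K * exp(-rT) * N(-d2) - S_0' * N(-d1) = 8.3100 * 0.96464029 * 0.31886403 - 8.78001049 * 0.26257643 = 0.2506


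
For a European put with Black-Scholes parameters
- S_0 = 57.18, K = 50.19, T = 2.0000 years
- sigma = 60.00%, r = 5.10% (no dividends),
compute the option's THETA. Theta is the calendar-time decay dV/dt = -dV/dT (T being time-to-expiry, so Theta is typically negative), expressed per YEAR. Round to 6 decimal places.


Answer: Theta = -2.498587

Derivation:
d1 = 0.6981364048; d2 = -0.1503917326
phi(d1) = 0.3126609967; exp(-qT) = 1.0000000000; exp(-rT) = 0.9030295517
Theta = -S*exp(-qT)*phi(d1)*sigma/(2*sqrt(T)) + r*K*exp(-rT)*N(-d2) - q*S*exp(-qT)*N(-d1)
N(-d1) = 0.2425459465; N(-d2) = 0.5597722183; sqrt(T) = 1.4142135624
Term 1 = -57.1800 * 1.0000000000 * 0.3126609967 * 0.6000 / (2 * 1.4142135624) = -3.7924871321
Term 2 = 0.0510 * 50.1900 * 0.9030295517 * 0.5597722183 = 1.2938998875
Term 3 = 0 (no dividend yield, q = 0)
Theta = -3.7924871321 + (1.2938998875) + (0.0000000000) = -2.498587


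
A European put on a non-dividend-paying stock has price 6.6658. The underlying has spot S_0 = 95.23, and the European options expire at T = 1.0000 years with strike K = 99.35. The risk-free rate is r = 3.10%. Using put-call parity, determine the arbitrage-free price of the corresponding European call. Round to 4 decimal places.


Put-call parity: C - P = S_0 * exp(-qT) - K * exp(-rT).
S_0 * exp(-qT) = 95.2300 * 1.00000000 = 95.23000000
K * exp(-rT) = 99.3500 * 0.96947557 = 96.31739819
C = P + S*exp(-qT) - K*exp(-rT)
C = 6.6658 + 95.23000000 - 96.31739819 = 5.5784

Answer: Call price = 5.5784


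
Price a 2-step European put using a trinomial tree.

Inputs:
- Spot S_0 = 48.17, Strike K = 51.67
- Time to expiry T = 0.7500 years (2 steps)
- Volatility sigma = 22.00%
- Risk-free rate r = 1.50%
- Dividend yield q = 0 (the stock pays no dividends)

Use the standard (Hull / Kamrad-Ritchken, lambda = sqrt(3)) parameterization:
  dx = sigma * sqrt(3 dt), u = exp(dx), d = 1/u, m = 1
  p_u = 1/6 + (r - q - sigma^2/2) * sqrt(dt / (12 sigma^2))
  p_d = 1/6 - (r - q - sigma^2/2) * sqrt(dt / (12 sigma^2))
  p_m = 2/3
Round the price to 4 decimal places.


Answer: Price = V(0,0) = 5.4768

Derivation:
dt = T/N = 0.375000; dx = sigma*sqrt(3*dt) = 0.233345
u = exp(dx) = 1.262817; d = 1/u = 0.791880
p_u = 0.159274, p_m = 0.666667, p_d = 0.174059
Discount per step: exp(-r*dt) = 0.994391
Stock lattice S(k, j) with j the centered position index:
  k=0: S(0,+0) = 48.1700
  k=1: S(1,-1) = 38.1449; S(1,+0) = 48.1700; S(1,+1) = 60.8299
  k=2: S(2,-2) = 30.2062; S(2,-1) = 38.1449; S(2,+0) = 48.1700; S(2,+1) = 60.8299; S(2,+2) = 76.8171
Terminal payoffs V(N, j) = max(K - S_T, 0):
  V(2,-2) = 21.463838; V(2,-1) = 13.525134; V(2,+0) = 3.500000; V(2,+1) = 0.000000; V(2,+2) = 0.000000
Backward induction: V(k, j) = exp(-r*dt) * [p_u * V(k+1, j+1) + p_m * V(k+1, j) + p_d * V(k+1, j-1)]
  V(1,-1) = exp(-r*dt) * [p_u*3.500000 + p_m*13.525134 + p_d*21.463838] = 13.235533
  V(1,+0) = exp(-r*dt) * [p_u*0.000000 + p_m*3.500000 + p_d*13.525134] = 4.661213
  V(1,+1) = exp(-r*dt) * [p_u*0.000000 + p_m*0.000000 + p_d*3.500000] = 0.605790
  V(0,+0) = exp(-r*dt) * [p_u*0.605790 + p_m*4.661213 + p_d*13.235533] = 5.476834


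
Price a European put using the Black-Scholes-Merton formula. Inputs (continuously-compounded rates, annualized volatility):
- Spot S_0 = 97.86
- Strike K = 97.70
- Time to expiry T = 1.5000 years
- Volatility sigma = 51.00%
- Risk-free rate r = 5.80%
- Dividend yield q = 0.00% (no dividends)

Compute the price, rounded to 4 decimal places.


Answer: Price = 19.0502

Derivation:
d1 = (ln(S/K) + (r - q + 0.5*sigma^2) * T) / (sigma * sqrt(T)) = 0.45421437
d2 = d1 - sigma * sqrt(T) = -0.17040552
exp(-rT) = 0.91667710; exp(-qT) = 1.00000000
P = K * exp(-rT) * N(-d2) - S_0 * exp(-qT) * N(-d1)
N(-d1) = 0.32483727; N(-d2) = 0.56765438
P = 97.7000 * 0.91667710 * 0.56765438 - 97.8600 * 1.00000000 * 0.32483727 = 19.0502


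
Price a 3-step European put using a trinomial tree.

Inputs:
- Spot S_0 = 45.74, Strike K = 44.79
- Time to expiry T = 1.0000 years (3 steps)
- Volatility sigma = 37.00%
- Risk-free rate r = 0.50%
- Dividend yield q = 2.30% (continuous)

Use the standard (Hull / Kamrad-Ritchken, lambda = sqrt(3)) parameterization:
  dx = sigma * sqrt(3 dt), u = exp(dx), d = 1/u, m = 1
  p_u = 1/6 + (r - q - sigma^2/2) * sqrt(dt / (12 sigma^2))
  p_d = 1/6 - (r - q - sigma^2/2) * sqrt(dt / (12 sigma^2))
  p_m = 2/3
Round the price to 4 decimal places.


dt = T/N = 0.333333; dx = sigma*sqrt(3*dt) = 0.370000
u = exp(dx) = 1.447735; d = 1/u = 0.690734
p_u = 0.127725, p_m = 0.666667, p_d = 0.205608
Discount per step: exp(-r*dt) = 0.998335
Stock lattice S(k, j) with j the centered position index:
  k=0: S(0,+0) = 45.7400
  k=1: S(1,-1) = 31.5942; S(1,+0) = 45.7400; S(1,+1) = 66.2194
  k=2: S(2,-2) = 21.8232; S(2,-1) = 31.5942; S(2,+0) = 45.7400; S(2,+1) = 66.2194; S(2,+2) = 95.8681
  k=3: S(3,-3) = 15.0740; S(3,-2) = 21.8232; S(3,-1) = 31.5942; S(3,+0) = 45.7400; S(3,+1) = 66.2194; S(3,+2) = 95.8681; S(3,+3) = 138.7916
Terminal payoffs V(N, j) = max(K - S_T, 0):
  V(3,-3) = 29.715973; V(3,-2) = 22.966810; V(3,-1) = 13.195812; V(3,+0) = 0.000000; V(3,+1) = 0.000000; V(3,+2) = 0.000000; V(3,+3) = 0.000000
Backward induction: V(k, j) = exp(-r*dt) * [p_u * V(k+1, j+1) + p_m * V(k+1, j) + p_d * V(k+1, j-1)]
  V(2,-2) = exp(-r*dt) * [p_u*13.195812 + p_m*22.966810 + p_d*29.715973] = 23.068011
  V(2,-1) = exp(-r*dt) * [p_u*0.000000 + p_m*13.195812 + p_d*22.966810] = 13.496857
  V(2,+0) = exp(-r*dt) * [p_u*0.000000 + p_m*0.000000 + p_d*13.195812] = 2.708648
  V(2,+1) = exp(-r*dt) * [p_u*0.000000 + p_m*0.000000 + p_d*0.000000] = 0.000000
  V(2,+2) = exp(-r*dt) * [p_u*0.000000 + p_m*0.000000 + p_d*0.000000] = 0.000000
  V(1,-1) = exp(-r*dt) * [p_u*2.708648 + p_m*13.496857 + p_d*23.068011] = 14.063379
  V(1,+0) = exp(-r*dt) * [p_u*0.000000 + p_m*2.708648 + p_d*13.496857] = 4.573200
  V(1,+1) = exp(-r*dt) * [p_u*0.000000 + p_m*0.000000 + p_d*2.708648] = 0.555993
  V(0,+0) = exp(-r*dt) * [p_u*0.555993 + p_m*4.573200 + p_d*14.063379] = 6.001348

Answer: Price = V(0,0) = 6.0013


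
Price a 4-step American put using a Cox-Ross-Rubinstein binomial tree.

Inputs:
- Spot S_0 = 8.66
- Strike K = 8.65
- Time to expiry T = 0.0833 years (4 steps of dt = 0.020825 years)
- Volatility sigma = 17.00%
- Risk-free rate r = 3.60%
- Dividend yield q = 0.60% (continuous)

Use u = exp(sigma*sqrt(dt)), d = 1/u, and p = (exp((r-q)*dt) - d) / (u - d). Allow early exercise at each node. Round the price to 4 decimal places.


Answer: Price = V(0,0) = 0.1475

Derivation:
dt = T/N = 0.020825
u = exp(sigma*sqrt(dt)) = 1.024836; d = 1/u = 0.975766
p = (exp((r-q)*dt) - d) / (u - d) = 0.506603
Discount per step: exp(-r*dt) = 0.999251
Stock lattice S(k, i) with i counting down-moves:
  k=0: S(0,0) = 8.6600
  k=1: S(1,0) = 8.8751; S(1,1) = 8.4501
  k=2: S(2,0) = 9.0955; S(2,1) = 8.6600; S(2,2) = 8.2454
  k=3: S(3,0) = 9.3214; S(3,1) = 8.8751; S(3,2) = 8.4501; S(3,3) = 8.0455
  k=4: S(4,0) = 9.5529; S(4,1) = 9.0955; S(4,2) = 8.6600; S(4,3) = 8.2454; S(4,4) = 7.8506
Terminal payoffs V(N, i) = max(K - S_T, 0):
  V(4,0) = 0.000000; V(4,1) = 0.000000; V(4,2) = 0.000000; V(4,3) = 0.404647; V(4,4) = 0.799440
Backward induction: V(k, i) = exp(-r*dt) * [p * V(k+1, i) + (1-p) * V(k+1, i+1)]; then take max(V_cont, immediate exercise) for American.
  V(3,0) = exp(-r*dt) * [p*0.000000 + (1-p)*0.000000] = 0.000000; exercise = 0.000000; V(3,0) = max -> 0.000000
  V(3,1) = exp(-r*dt) * [p*0.000000 + (1-p)*0.000000] = 0.000000; exercise = 0.000000; V(3,1) = max -> 0.000000
  V(3,2) = exp(-r*dt) * [p*0.000000 + (1-p)*0.404647] = 0.199502; exercise = 0.199866; V(3,2) = max -> 0.199866
  V(3,3) = exp(-r*dt) * [p*0.404647 + (1-p)*0.799440] = 0.598988; exercise = 0.604465; V(3,3) = max -> 0.604465
  V(2,0) = exp(-r*dt) * [p*0.000000 + (1-p)*0.000000] = 0.000000; exercise = 0.000000; V(2,0) = max -> 0.000000
  V(2,1) = exp(-r*dt) * [p*0.000000 + (1-p)*0.199866] = 0.098540; exercise = 0.000000; V(2,1) = max -> 0.098540
  V(2,2) = exp(-r*dt) * [p*0.199866 + (1-p)*0.604465] = 0.399195; exercise = 0.404647; V(2,2) = max -> 0.404647
  V(1,0) = exp(-r*dt) * [p*0.000000 + (1-p)*0.098540] = 0.048583; exercise = 0.000000; V(1,0) = max -> 0.048583
  V(1,1) = exp(-r*dt) * [p*0.098540 + (1-p)*0.404647] = 0.249385; exercise = 0.199866; V(1,1) = max -> 0.249385
  V(0,0) = exp(-r*dt) * [p*0.048583 + (1-p)*0.249385] = 0.147547; exercise = 0.000000; V(0,0) = max -> 0.147547


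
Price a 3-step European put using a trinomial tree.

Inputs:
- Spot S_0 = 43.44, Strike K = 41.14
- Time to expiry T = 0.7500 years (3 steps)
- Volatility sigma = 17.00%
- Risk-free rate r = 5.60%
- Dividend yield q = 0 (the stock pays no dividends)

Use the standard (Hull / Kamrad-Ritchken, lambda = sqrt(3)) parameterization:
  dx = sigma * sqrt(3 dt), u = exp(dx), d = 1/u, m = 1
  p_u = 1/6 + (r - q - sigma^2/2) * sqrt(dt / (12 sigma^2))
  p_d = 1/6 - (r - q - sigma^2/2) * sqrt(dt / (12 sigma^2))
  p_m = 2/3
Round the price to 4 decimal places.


dt = T/N = 0.250000; dx = sigma*sqrt(3*dt) = 0.147224
u = exp(dx) = 1.158614; d = 1/u = 0.863100
p_u = 0.201944, p_m = 0.666667, p_d = 0.131389
Discount per step: exp(-r*dt) = 0.986098
Stock lattice S(k, j) with j the centered position index:
  k=0: S(0,+0) = 43.4400
  k=1: S(1,-1) = 37.4931; S(1,+0) = 43.4400; S(1,+1) = 50.3302
  k=2: S(2,-2) = 32.3603; S(2,-1) = 37.4931; S(2,+0) = 43.4400; S(2,+1) = 50.3302; S(2,+2) = 58.3132
  k=3: S(3,-3) = 27.9302; S(3,-2) = 32.3603; S(3,-1) = 37.4931; S(3,+0) = 43.4400; S(3,+1) = 50.3302; S(3,+2) = 58.3132; S(3,+3) = 67.5625
Terminal payoffs V(N, j) = max(K - S_T, 0):
  V(3,-3) = 13.209823; V(3,-2) = 8.779711; V(3,-1) = 3.646921; V(3,+0) = 0.000000; V(3,+1) = 0.000000; V(3,+2) = 0.000000; V(3,+3) = 0.000000
Backward induction: V(k, j) = exp(-r*dt) * [p_u * V(k+1, j+1) + p_m * V(k+1, j) + p_d * V(k+1, j-1)]
  V(2,-2) = exp(-r*dt) * [p_u*3.646921 + p_m*8.779711 + p_d*13.209823] = 8.209498
  V(2,-1) = exp(-r*dt) * [p_u*0.000000 + p_m*3.646921 + p_d*8.779711] = 3.534999
  V(2,+0) = exp(-r*dt) * [p_u*0.000000 + p_m*0.000000 + p_d*3.646921] = 0.472503
  V(2,+1) = exp(-r*dt) * [p_u*0.000000 + p_m*0.000000 + p_d*0.000000] = 0.000000
  V(2,+2) = exp(-r*dt) * [p_u*0.000000 + p_m*0.000000 + p_d*0.000000] = 0.000000
  V(1,-1) = exp(-r*dt) * [p_u*0.472503 + p_m*3.534999 + p_d*8.209498] = 3.481636
  V(1,+0) = exp(-r*dt) * [p_u*0.000000 + p_m*0.472503 + p_d*3.534999] = 0.768625
  V(1,+1) = exp(-r*dt) * [p_u*0.000000 + p_m*0.000000 + p_d*0.472503] = 0.061219
  V(0,+0) = exp(-r*dt) * [p_u*0.061219 + p_m*0.768625 + p_d*3.481636] = 0.968572

Answer: Price = V(0,0) = 0.9686


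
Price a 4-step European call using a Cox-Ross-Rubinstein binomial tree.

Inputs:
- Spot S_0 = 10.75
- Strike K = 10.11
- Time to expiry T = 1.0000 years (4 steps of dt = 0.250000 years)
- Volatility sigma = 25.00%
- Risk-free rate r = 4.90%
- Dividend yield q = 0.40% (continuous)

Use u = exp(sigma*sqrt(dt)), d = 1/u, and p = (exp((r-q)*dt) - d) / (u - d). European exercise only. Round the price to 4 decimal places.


Answer: Price = V(0,0) = 1.6620

Derivation:
dt = T/N = 0.250000
u = exp(sigma*sqrt(dt)) = 1.133148; d = 1/u = 0.882497
p = (exp((r-q)*dt) - d) / (u - d) = 0.513927
Discount per step: exp(-r*dt) = 0.987825
Stock lattice S(k, i) with i counting down-moves:
  k=0: S(0,0) = 10.7500
  k=1: S(1,0) = 12.1813; S(1,1) = 9.4868
  k=2: S(2,0) = 13.8033; S(2,1) = 10.7500; S(2,2) = 8.3721
  k=3: S(3,0) = 15.6412; S(3,1) = 12.1813; S(3,2) = 9.4868; S(3,3) = 7.3884
  k=4: S(4,0) = 17.7238; S(4,1) = 13.8033; S(4,2) = 10.7500; S(4,3) = 8.3721; S(4,4) = 6.5202
Terminal payoffs V(N, i) = max(S_T - K, 0):
  V(4,0) = 7.613754; V(4,1) = 3.693273; V(4,2) = 0.640000; V(4,3) = 0.000000; V(4,4) = 0.000000
Backward induction: V(k, i) = exp(-r*dt) * [p * V(k+1, i) + (1-p) * V(k+1, i+1)].
  V(3,0) = exp(-r*dt) * [p*7.613754 + (1-p)*3.693273] = 5.638616
  V(3,1) = exp(-r*dt) * [p*3.693273 + (1-p)*0.640000] = 2.182263
  V(3,2) = exp(-r*dt) * [p*0.640000 + (1-p)*0.000000] = 0.324909
  V(3,3) = exp(-r*dt) * [p*0.000000 + (1-p)*0.000000] = 0.000000
  V(2,0) = exp(-r*dt) * [p*5.638616 + (1-p)*2.182263] = 3.910380
  V(2,1) = exp(-r*dt) * [p*2.182263 + (1-p)*0.324909] = 1.263875
  V(2,2) = exp(-r*dt) * [p*0.324909 + (1-p)*0.000000] = 0.164946
  V(1,0) = exp(-r*dt) * [p*3.910380 + (1-p)*1.263875] = 2.592038
  V(1,1) = exp(-r*dt) * [p*1.263875 + (1-p)*0.164946] = 0.720831
  V(0,0) = exp(-r*dt) * [p*2.592038 + (1-p)*0.720831] = 1.662010


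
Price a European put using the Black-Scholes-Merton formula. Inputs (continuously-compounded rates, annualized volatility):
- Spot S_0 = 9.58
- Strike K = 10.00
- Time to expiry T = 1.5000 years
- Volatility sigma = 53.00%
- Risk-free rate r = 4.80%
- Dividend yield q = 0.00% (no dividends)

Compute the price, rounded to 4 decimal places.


d1 = (ln(S/K) + (r - q + 0.5*sigma^2) * T) / (sigma * sqrt(T)) = 0.36937612
d2 = d1 - sigma * sqrt(T) = -0.27973866
exp(-rT) = 0.93053090; exp(-qT) = 1.00000000
P = K * exp(-rT) * N(-d2) - S_0 * exp(-qT) * N(-d1)
N(-d1) = 0.35592370; N(-d2) = 0.61016099
P = 10.0000 * 0.93053090 * 0.61016099 - 9.5800 * 1.00000000 * 0.35592370 = 2.2680

Answer: Price = 2.2680


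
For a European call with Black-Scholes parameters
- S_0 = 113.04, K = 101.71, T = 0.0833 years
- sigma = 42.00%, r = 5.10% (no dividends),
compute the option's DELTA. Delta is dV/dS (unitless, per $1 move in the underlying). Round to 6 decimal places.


Answer: Delta = 0.833212

Derivation:
d1 = 0.9669373320; d2 = 0.8457180266
phi(d1) = 0.2499679835; exp(-qT) = 1.0000000000; exp(-rT) = 0.9957607113
N(d1) = 0.8332123186
Delta = exp(-qT) * N(d1) = 1.0000000000 * 0.8332123186 = 0.833212


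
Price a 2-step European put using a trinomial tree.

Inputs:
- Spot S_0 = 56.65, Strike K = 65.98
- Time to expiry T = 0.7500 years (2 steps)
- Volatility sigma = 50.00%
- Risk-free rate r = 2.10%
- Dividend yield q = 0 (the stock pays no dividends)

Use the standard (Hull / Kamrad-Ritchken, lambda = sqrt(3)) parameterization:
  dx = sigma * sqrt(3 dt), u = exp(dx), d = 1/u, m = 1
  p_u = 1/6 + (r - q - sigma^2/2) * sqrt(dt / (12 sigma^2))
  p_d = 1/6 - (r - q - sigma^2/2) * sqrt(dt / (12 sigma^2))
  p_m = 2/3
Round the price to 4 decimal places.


dt = T/N = 0.375000; dx = sigma*sqrt(3*dt) = 0.530330
u = exp(dx) = 1.699493; d = 1/u = 0.588411
p_u = 0.129897, p_m = 0.666667, p_d = 0.203436
Discount per step: exp(-r*dt) = 0.992156
Stock lattice S(k, j) with j the centered position index:
  k=0: S(0,+0) = 56.6500
  k=1: S(1,-1) = 33.3335; S(1,+0) = 56.6500; S(1,+1) = 96.2763
  k=2: S(2,-2) = 19.6138; S(2,-1) = 33.3335; S(2,+0) = 56.6500; S(2,+1) = 96.2763; S(2,+2) = 163.6209
Terminal payoffs V(N, j) = max(K - S_T, 0):
  V(2,-2) = 46.366231; V(2,-1) = 32.646533; V(2,+0) = 9.330000; V(2,+1) = 0.000000; V(2,+2) = 0.000000
Backward induction: V(k, j) = exp(-r*dt) * [p_u * V(k+1, j+1) + p_m * V(k+1, j) + p_d * V(k+1, j-1)]
  V(1,-1) = exp(-r*dt) * [p_u*9.330000 + p_m*32.646533 + p_d*46.366231] = 32.154649
  V(1,+0) = exp(-r*dt) * [p_u*0.000000 + p_m*9.330000 + p_d*32.646533] = 12.760601
  V(1,+1) = exp(-r*dt) * [p_u*0.000000 + p_m*0.000000 + p_d*9.330000] = 1.883171
  V(0,+0) = exp(-r*dt) * [p_u*1.883171 + p_m*12.760601 + p_d*32.154649] = 15.173146

Answer: Price = V(0,0) = 15.1731


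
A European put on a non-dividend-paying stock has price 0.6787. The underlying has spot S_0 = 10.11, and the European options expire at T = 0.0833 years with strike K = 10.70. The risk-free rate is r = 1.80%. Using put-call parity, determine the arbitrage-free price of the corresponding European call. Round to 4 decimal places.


Put-call parity: C - P = S_0 * exp(-qT) - K * exp(-rT).
S_0 * exp(-qT) = 10.1100 * 1.00000000 = 10.11000000
K * exp(-rT) = 10.7000 * 0.99850172 = 10.68396844
C = P + S*exp(-qT) - K*exp(-rT)
C = 0.6787 + 10.11000000 - 10.68396844 = 0.1047

Answer: Call price = 0.1047


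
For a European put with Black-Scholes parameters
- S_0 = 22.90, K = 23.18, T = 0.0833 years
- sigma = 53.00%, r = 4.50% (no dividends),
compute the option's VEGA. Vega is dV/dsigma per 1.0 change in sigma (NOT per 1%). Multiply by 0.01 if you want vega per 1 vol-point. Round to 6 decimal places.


Answer: Vega = 2.636133

Derivation:
d1 = 0.0215409398; d2 = -0.1314262789
phi(d1) = 0.3988497341; exp(-qT) = 1.0000000000; exp(-rT) = 0.9962585169
Vega = S * exp(-qT) * phi(d1) * sqrt(T) = 22.9000 * 1.0000000000 * 0.3988497341 * 0.2886173938 = 2.636133


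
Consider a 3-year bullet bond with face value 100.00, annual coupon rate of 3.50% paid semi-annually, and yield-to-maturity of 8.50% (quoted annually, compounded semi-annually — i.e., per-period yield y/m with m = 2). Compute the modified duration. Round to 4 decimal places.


Coupon per period c = face * coupon_rate / m = 1.750000
Periods per year m = 2; per-period yield y/m = 0.042500
Number of cashflows N = 6
Cashflows (t years, CF_t, discount factor 1/(1+y/m)^(m*t), PV):
  t = 0.5000: CF_t = 1.750000, DF = 0.959233, PV = 1.678657
  t = 1.0000: CF_t = 1.750000, DF = 0.920127, PV = 1.610223
  t = 1.5000: CF_t = 1.750000, DF = 0.882616, PV = 1.544578
  t = 2.0000: CF_t = 1.750000, DF = 0.846634, PV = 1.481610
  t = 2.5000: CF_t = 1.750000, DF = 0.812119, PV = 1.421208
  t = 3.0000: CF_t = 101.750000, DF = 0.779011, PV = 79.264374
Price P = sum_t PV_t = 87.000650
First compute Macaulay numerator sum_t t * PV_t:
  t * PV_t at t = 0.5000: 0.839329
  t * PV_t at t = 1.0000: 1.610223
  t * PV_t at t = 1.5000: 2.316867
  t * PV_t at t = 2.0000: 2.963219
  t * PV_t at t = 2.5000: 3.553021
  t * PV_t at t = 3.0000: 237.793123
Macaulay duration D = 249.075781 / 87.000650 = 2.862919
Modified duration = D / (1 + y/m) = 2.862919 / (1 + 0.042500) = 2.746205

Answer: Modified duration = 2.7462


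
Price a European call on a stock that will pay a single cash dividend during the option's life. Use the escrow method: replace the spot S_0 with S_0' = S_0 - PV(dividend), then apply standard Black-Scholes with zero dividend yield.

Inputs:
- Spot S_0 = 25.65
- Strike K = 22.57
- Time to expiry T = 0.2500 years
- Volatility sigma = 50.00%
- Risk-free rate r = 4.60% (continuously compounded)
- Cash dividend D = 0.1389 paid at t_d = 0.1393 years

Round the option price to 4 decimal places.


PV(D) = D * exp(-r * t_d) = 0.1389 * 0.99361269 = 0.13801280
S_0' = S_0 - PV(D) = 25.6500 - 0.13801280 = 25.51198720
d1 = (ln(S_0'/K) + (r + sigma^2/2)*T) / (sigma*sqrt(T)) = 0.66110735
d2 = d1 - sigma*sqrt(T) = 0.41110735
exp(-rT) = 0.98856587
N(d1) = 0.74572826; N(d2) = 0.65950309
C = S_0' * N(d1) - K * exp(-rT) * N(d2) = 25.51198720 * 0.74572826 - 22.5700 * 0.98856587 * 0.65950309 = 4.3102

Answer: Price = 4.3102


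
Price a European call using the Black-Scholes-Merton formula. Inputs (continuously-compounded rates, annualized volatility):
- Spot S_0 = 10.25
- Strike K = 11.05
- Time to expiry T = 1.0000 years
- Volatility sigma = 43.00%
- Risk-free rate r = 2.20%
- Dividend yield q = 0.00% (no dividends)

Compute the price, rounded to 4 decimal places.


Answer: Price = 1.5262

Derivation:
d1 = (ln(S/K) + (r - q + 0.5*sigma^2) * T) / (sigma * sqrt(T)) = 0.09138902
d2 = d1 - sigma * sqrt(T) = -0.33861098
exp(-rT) = 0.97824024; exp(-qT) = 1.00000000
C = S_0 * exp(-qT) * N(d1) - K * exp(-rT) * N(d2)
N(d1) = 0.53640826; N(d2) = 0.36745140
C = 10.2500 * 1.00000000 * 0.53640826 - 11.0500 * 0.97824024 * 0.36745140 = 1.5262


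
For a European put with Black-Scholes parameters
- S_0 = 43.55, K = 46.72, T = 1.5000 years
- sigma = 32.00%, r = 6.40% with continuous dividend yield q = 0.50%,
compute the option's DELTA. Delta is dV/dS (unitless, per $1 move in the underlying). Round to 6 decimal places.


d1 = 0.2424927606; d2 = -0.1494255982
phi(d1) = 0.3873835844; exp(-qT) = 0.9925280548; exp(-rT) = 0.9084640161
N(-d1) = 0.4041991828
Delta = -exp(-qT) * N(-d1) = -0.9925280548 * 0.4041991828 = -0.401179

Answer: Delta = -0.401179


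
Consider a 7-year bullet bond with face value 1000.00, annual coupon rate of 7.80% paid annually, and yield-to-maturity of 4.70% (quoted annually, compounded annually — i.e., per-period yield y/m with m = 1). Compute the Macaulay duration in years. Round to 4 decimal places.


Answer: Macaulay duration = 5.7704 years

Derivation:
Coupon per period c = face * coupon_rate / m = 78.000000
Periods per year m = 1; per-period yield y/m = 0.047000
Number of cashflows N = 7
Cashflows (t years, CF_t, discount factor 1/(1+y/m)^(m*t), PV):
  t = 1.0000: CF_t = 78.000000, DF = 0.955110, PV = 74.498567
  t = 2.0000: CF_t = 78.000000, DF = 0.912235, PV = 71.154315
  t = 3.0000: CF_t = 78.000000, DF = 0.871284, PV = 67.960186
  t = 4.0000: CF_t = 78.000000, DF = 0.832172, PV = 64.909442
  t = 5.0000: CF_t = 78.000000, DF = 0.794816, PV = 61.995647
  t = 6.0000: CF_t = 78.000000, DF = 0.759137, PV = 59.212652
  t = 7.0000: CF_t = 1078.000000, DF = 0.725059, PV = 781.613387
Price P = sum_t PV_t = 1181.344195
Macaulay numerator sum_t t * PV_t:
  t * PV_t at t = 1.0000: 74.498567
  t * PV_t at t = 2.0000: 142.308629
  t * PV_t at t = 3.0000: 203.880557
  t * PV_t at t = 4.0000: 259.637768
  t * PV_t at t = 5.0000: 309.978233
  t * PV_t at t = 6.0000: 355.275912
  t * PV_t at t = 7.0000: 5471.293709
Macaulay duration D = (sum_t t * PV_t) / P = 6816.873376 / 1181.344195 = 5.770438


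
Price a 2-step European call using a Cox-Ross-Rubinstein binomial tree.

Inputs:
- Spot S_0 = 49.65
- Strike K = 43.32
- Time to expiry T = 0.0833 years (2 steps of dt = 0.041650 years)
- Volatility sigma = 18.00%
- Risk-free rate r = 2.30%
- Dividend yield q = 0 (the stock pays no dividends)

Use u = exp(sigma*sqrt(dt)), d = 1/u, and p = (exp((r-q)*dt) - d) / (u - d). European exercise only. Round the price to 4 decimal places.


Answer: Price = V(0,0) = 6.4129

Derivation:
dt = T/N = 0.041650
u = exp(sigma*sqrt(dt)) = 1.037418; d = 1/u = 0.963932
p = (exp((r-q)*dt) - d) / (u - d) = 0.503859
Discount per step: exp(-r*dt) = 0.999043
Stock lattice S(k, i) with i counting down-moves:
  k=0: S(0,0) = 49.6500
  k=1: S(1,0) = 51.5078; S(1,1) = 47.8592
  k=2: S(2,0) = 53.4351; S(2,1) = 49.6500; S(2,2) = 46.1330
Terminal payoffs V(N, i) = max(S_T - K, 0):
  V(2,0) = 10.115129; V(2,1) = 6.330000; V(2,2) = 2.812994
Backward induction: V(k, i) = exp(-r*dt) * [p * V(k+1, i) + (1-p) * V(k+1, i+1)].
  V(1,0) = exp(-r*dt) * [p*10.115129 + (1-p)*6.330000] = 8.229285
  V(1,1) = exp(-r*dt) * [p*6.330000 + (1-p)*2.812994] = 4.580680
  V(0,0) = exp(-r*dt) * [p*8.229285 + (1-p)*4.580680] = 6.412917


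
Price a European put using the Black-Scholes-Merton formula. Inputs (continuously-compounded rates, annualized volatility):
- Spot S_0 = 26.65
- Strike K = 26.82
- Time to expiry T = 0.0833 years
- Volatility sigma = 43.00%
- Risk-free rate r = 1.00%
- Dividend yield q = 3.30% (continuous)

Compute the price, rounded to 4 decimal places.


d1 = (ln(S/K) + (r - q + 0.5*sigma^2) * T) / (sigma * sqrt(T)) = -0.00462141
d2 = d1 - sigma * sqrt(T) = -0.12872689
exp(-rT) = 0.99916735; exp(-qT) = 0.99725487
P = K * exp(-rT) * N(-d2) - S_0 * exp(-qT) * N(-d1)
N(-d1) = 0.50184367; N(-d2) = 0.55121312
P = 26.8200 * 0.99916735 * 0.55121312 - 26.6500 * 0.99725487 * 0.50184367 = 1.4338

Answer: Price = 1.4338


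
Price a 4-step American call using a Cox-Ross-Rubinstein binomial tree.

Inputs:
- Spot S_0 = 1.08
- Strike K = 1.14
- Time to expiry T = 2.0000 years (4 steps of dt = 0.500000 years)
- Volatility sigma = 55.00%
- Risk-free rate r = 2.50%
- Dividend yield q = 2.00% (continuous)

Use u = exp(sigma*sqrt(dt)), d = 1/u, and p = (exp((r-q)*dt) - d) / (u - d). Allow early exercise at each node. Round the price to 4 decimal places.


dt = T/N = 0.500000
u = exp(sigma*sqrt(dt)) = 1.475370; d = 1/u = 0.677796
p = (exp((r-q)*dt) - d) / (u - d) = 0.407118
Discount per step: exp(-r*dt) = 0.987578
Stock lattice S(k, i) with i counting down-moves:
  k=0: S(0,0) = 1.0800
  k=1: S(1,0) = 1.5934; S(1,1) = 0.7320
  k=2: S(2,0) = 2.3509; S(2,1) = 1.0800; S(2,2) = 0.4962
  k=3: S(3,0) = 3.4684; S(3,1) = 1.5934; S(3,2) = 0.7320; S(3,3) = 0.3363
  k=4: S(4,0) = 5.1171; S(4,1) = 2.3509; S(4,2) = 1.0800; S(4,3) = 0.4962; S(4,4) = 0.2279
Terminal payoffs V(N, i) = max(S_T - K, 0):
  V(4,0) = 3.977141; V(4,1) = 1.210854; V(4,2) = 0.000000; V(4,3) = 0.000000; V(4,4) = 0.000000
Backward induction: V(k, i) = exp(-r*dt) * [p * V(k+1, i) + (1-p) * V(k+1, i+1)]; then take max(V_cont, immediate exercise) for American.
  V(3,0) = exp(-r*dt) * [p*3.977141 + (1-p)*1.210854] = 2.308029; exercise = 2.328379; V(3,0) = max -> 2.328379
  V(3,1) = exp(-r*dt) * [p*1.210854 + (1-p)*0.000000] = 0.486837; exercise = 0.453399; V(3,1) = max -> 0.486837
  V(3,2) = exp(-r*dt) * [p*0.000000 + (1-p)*0.000000] = 0.000000; exercise = 0.000000; V(3,2) = max -> 0.000000
  V(3,3) = exp(-r*dt) * [p*0.000000 + (1-p)*0.000000] = 0.000000; exercise = 0.000000; V(3,3) = max -> 0.000000
  V(2,0) = exp(-r*dt) * [p*2.328379 + (1-p)*0.486837] = 1.221202; exercise = 1.210854; V(2,0) = max -> 1.221202
  V(2,1) = exp(-r*dt) * [p*0.486837 + (1-p)*0.000000] = 0.195738; exercise = 0.000000; V(2,1) = max -> 0.195738
  V(2,2) = exp(-r*dt) * [p*0.000000 + (1-p)*0.000000] = 0.000000; exercise = 0.000000; V(2,2) = max -> 0.000000
  V(1,0) = exp(-r*dt) * [p*1.221202 + (1-p)*0.195738] = 0.605606; exercise = 0.453399; V(1,0) = max -> 0.605606
  V(1,1) = exp(-r*dt) * [p*0.195738 + (1-p)*0.000000] = 0.078699; exercise = 0.000000; V(1,1) = max -> 0.078699
  V(0,0) = exp(-r*dt) * [p*0.605606 + (1-p)*0.078699] = 0.289570; exercise = 0.000000; V(0,0) = max -> 0.289570

Answer: Price = V(0,0) = 0.2896


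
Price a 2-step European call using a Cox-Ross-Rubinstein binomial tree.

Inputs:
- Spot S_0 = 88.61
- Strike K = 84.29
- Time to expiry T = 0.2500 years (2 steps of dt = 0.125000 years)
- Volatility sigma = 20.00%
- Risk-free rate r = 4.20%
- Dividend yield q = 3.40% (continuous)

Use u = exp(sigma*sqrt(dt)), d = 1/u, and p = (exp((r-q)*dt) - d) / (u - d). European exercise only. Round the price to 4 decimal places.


Answer: Price = V(0,0) = 6.3507

Derivation:
dt = T/N = 0.125000
u = exp(sigma*sqrt(dt)) = 1.073271; d = 1/u = 0.931731
p = (exp((r-q)*dt) - d) / (u - d) = 0.489398
Discount per step: exp(-r*dt) = 0.994764
Stock lattice S(k, i) with i counting down-moves:
  k=0: S(0,0) = 88.6100
  k=1: S(1,0) = 95.1025; S(1,1) = 82.5607
  k=2: S(2,0) = 102.0707; S(2,1) = 88.6100; S(2,2) = 76.9244
Terminal payoffs V(N, i) = max(S_T - K, 0):
  V(2,0) = 17.780737; V(2,1) = 4.320000; V(2,2) = 0.000000
Backward induction: V(k, i) = exp(-r*dt) * [p * V(k+1, i) + (1-p) * V(k+1, i+1)].
  V(1,0) = exp(-r*dt) * [p*17.780737 + (1-p)*4.320000] = 10.850548
  V(1,1) = exp(-r*dt) * [p*4.320000 + (1-p)*0.000000] = 2.103131
  V(0,0) = exp(-r*dt) * [p*10.850548 + (1-p)*2.103131] = 6.350674


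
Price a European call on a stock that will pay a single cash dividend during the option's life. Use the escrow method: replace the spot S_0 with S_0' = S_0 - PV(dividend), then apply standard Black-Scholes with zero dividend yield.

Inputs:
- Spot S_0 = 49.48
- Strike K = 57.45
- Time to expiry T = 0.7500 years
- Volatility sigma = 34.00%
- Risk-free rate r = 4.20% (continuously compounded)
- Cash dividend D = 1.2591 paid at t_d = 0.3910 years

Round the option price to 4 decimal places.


PV(D) = D * exp(-r * t_d) = 1.2591 * 0.98371211 = 1.23859191
S_0' = S_0 - PV(D) = 49.4800 - 1.23859191 = 48.24140809
d1 = (ln(S_0'/K) + (r + sigma^2/2)*T) / (sigma*sqrt(T)) = -0.33909908
d2 = d1 - sigma*sqrt(T) = -0.63354772
exp(-rT) = 0.96899096
N(d1) = 0.36726754; N(d2) = 0.26318801
C = S_0' * N(d1) - K * exp(-rT) * N(d2) = 48.24140809 * 0.36726754 - 57.4500 * 0.96899096 * 0.26318801 = 3.0662

Answer: Price = 3.0662


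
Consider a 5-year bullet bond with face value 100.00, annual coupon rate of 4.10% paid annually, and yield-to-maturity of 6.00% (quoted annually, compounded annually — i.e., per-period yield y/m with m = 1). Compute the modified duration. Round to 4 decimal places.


Answer: Modified duration = 4.3422

Derivation:
Coupon per period c = face * coupon_rate / m = 4.100000
Periods per year m = 1; per-period yield y/m = 0.060000
Number of cashflows N = 5
Cashflows (t years, CF_t, discount factor 1/(1+y/m)^(m*t), PV):
  t = 1.0000: CF_t = 4.100000, DF = 0.943396, PV = 3.867925
  t = 2.0000: CF_t = 4.100000, DF = 0.889996, PV = 3.648985
  t = 3.0000: CF_t = 4.100000, DF = 0.839619, PV = 3.442439
  t = 4.0000: CF_t = 4.100000, DF = 0.792094, PV = 3.247584
  t = 5.0000: CF_t = 104.100000, DF = 0.747258, PV = 77.789576
Price P = sum_t PV_t = 91.996509
First compute Macaulay numerator sum_t t * PV_t:
  t * PV_t at t = 1.0000: 3.867925
  t * PV_t at t = 2.0000: 7.297971
  t * PV_t at t = 3.0000: 10.327317
  t * PV_t at t = 4.0000: 12.990336
  t * PV_t at t = 5.0000: 388.947879
Macaulay duration D = 423.431428 / 91.996509 = 4.602690
Modified duration = D / (1 + y/m) = 4.602690 / (1 + 0.060000) = 4.342161


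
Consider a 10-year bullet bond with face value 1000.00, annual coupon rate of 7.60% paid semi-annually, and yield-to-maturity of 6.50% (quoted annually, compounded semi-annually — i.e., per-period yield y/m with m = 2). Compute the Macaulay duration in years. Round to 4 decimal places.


Coupon per period c = face * coupon_rate / m = 38.000000
Periods per year m = 2; per-period yield y/m = 0.032500
Number of cashflows N = 20
Cashflows (t years, CF_t, discount factor 1/(1+y/m)^(m*t), PV):
  t = 0.5000: CF_t = 38.000000, DF = 0.968523, PV = 36.803874
  t = 1.0000: CF_t = 38.000000, DF = 0.938037, PV = 35.645399
  t = 1.5000: CF_t = 38.000000, DF = 0.908510, PV = 34.523389
  t = 2.0000: CF_t = 38.000000, DF = 0.879913, PV = 33.436696
  t = 2.5000: CF_t = 38.000000, DF = 0.852216, PV = 32.384209
  t = 3.0000: CF_t = 38.000000, DF = 0.825391, PV = 31.364851
  t = 3.5000: CF_t = 38.000000, DF = 0.799410, PV = 30.377580
  t = 4.0000: CF_t = 38.000000, DF = 0.774247, PV = 29.421385
  t = 4.5000: CF_t = 38.000000, DF = 0.749876, PV = 28.495288
  t = 5.0000: CF_t = 38.000000, DF = 0.726272, PV = 27.598342
  t = 5.5000: CF_t = 38.000000, DF = 0.703411, PV = 26.729629
  t = 6.0000: CF_t = 38.000000, DF = 0.681270, PV = 25.888261
  t = 6.5000: CF_t = 38.000000, DF = 0.659826, PV = 25.073376
  t = 7.0000: CF_t = 38.000000, DF = 0.639056, PV = 24.284141
  t = 7.5000: CF_t = 38.000000, DF = 0.618941, PV = 23.519749
  t = 8.0000: CF_t = 38.000000, DF = 0.599458, PV = 22.779418
  t = 8.5000: CF_t = 38.000000, DF = 0.580589, PV = 22.062391
  t = 9.0000: CF_t = 38.000000, DF = 0.562314, PV = 21.367933
  t = 9.5000: CF_t = 38.000000, DF = 0.544614, PV = 20.695335
  t = 10.0000: CF_t = 1038.000000, DF = 0.527471, PV = 547.515158
Price P = sum_t PV_t = 1079.966404
Macaulay numerator sum_t t * PV_t:
  t * PV_t at t = 0.5000: 18.401937
  t * PV_t at t = 1.0000: 35.645399
  t * PV_t at t = 1.5000: 51.785083
  t * PV_t at t = 2.0000: 66.873392
  t * PV_t at t = 2.5000: 80.960523
  t * PV_t at t = 3.0000: 94.094554
  t * PV_t at t = 3.5000: 106.321530
  t * PV_t at t = 4.0000: 117.685540
  t * PV_t at t = 4.5000: 128.228797
  t * PV_t at t = 5.0000: 137.991710
  t * PV_t at t = 5.5000: 147.012960
  t * PV_t at t = 6.0000: 155.329564
  t * PV_t at t = 6.5000: 162.976944
  t * PV_t at t = 7.0000: 169.988989
  t * PV_t at t = 7.5000: 176.398121
  t * PV_t at t = 8.0000: 182.235347
  t * PV_t at t = 8.5000: 187.530321
  t * PV_t at t = 9.0000: 192.311396
  t * PV_t at t = 9.5000: 196.605678
  t * PV_t at t = 10.0000: 5475.151577
Macaulay duration D = (sum_t t * PV_t) / P = 7883.529362 / 1079.966404 = 7.299791

Answer: Macaulay duration = 7.2998 years


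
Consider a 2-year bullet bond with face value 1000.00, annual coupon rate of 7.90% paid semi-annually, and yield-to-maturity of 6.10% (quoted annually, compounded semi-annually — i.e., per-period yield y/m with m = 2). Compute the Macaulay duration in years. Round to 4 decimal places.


Answer: Macaulay duration = 1.8909 years

Derivation:
Coupon per period c = face * coupon_rate / m = 39.500000
Periods per year m = 2; per-period yield y/m = 0.030500
Number of cashflows N = 4
Cashflows (t years, CF_t, discount factor 1/(1+y/m)^(m*t), PV):
  t = 0.5000: CF_t = 39.500000, DF = 0.970403, PV = 38.330907
  t = 1.0000: CF_t = 39.500000, DF = 0.941681, PV = 37.196417
  t = 1.5000: CF_t = 39.500000, DF = 0.913810, PV = 36.095504
  t = 2.0000: CF_t = 1039.500000, DF = 0.886764, PV = 921.791097
Price P = sum_t PV_t = 1033.413925
Macaulay numerator sum_t t * PV_t:
  t * PV_t at t = 0.5000: 19.165454
  t * PV_t at t = 1.0000: 37.196417
  t * PV_t at t = 1.5000: 54.143256
  t * PV_t at t = 2.0000: 1843.582194
Macaulay duration D = (sum_t t * PV_t) / P = 1954.087320 / 1033.413925 = 1.890905


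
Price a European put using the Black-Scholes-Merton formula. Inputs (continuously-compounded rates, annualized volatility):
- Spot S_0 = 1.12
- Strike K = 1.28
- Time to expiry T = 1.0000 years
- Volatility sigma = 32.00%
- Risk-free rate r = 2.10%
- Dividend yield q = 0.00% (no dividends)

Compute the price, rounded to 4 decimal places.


d1 = (ln(S/K) + (r - q + 0.5*sigma^2) * T) / (sigma * sqrt(T)) = -0.19166060
d2 = d1 - sigma * sqrt(T) = -0.51166060
exp(-rT) = 0.97921896; exp(-qT) = 1.00000000
P = K * exp(-rT) * N(-d2) - S_0 * exp(-qT) * N(-d1)
N(-d1) = 0.57599597; N(-d2) = 0.69555572
P = 1.2800 * 0.97921896 * 0.69555572 - 1.1200 * 1.00000000 * 0.57599597 = 0.2267

Answer: Price = 0.2267


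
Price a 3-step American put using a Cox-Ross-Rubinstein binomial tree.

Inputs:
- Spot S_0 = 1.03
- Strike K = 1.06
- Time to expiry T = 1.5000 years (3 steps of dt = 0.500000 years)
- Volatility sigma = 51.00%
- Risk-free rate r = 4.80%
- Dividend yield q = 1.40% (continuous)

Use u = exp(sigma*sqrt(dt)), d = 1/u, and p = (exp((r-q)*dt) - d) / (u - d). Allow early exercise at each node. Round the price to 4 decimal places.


dt = T/N = 0.500000
u = exp(sigma*sqrt(dt)) = 1.434225; d = 1/u = 0.697241
p = (exp((r-q)*dt) - d) / (u - d) = 0.434073
Discount per step: exp(-r*dt) = 0.976286
Stock lattice S(k, i) with i counting down-moves:
  k=0: S(0,0) = 1.0300
  k=1: S(1,0) = 1.4773; S(1,1) = 0.7182
  k=2: S(2,0) = 2.1187; S(2,1) = 1.0300; S(2,2) = 0.5007
  k=3: S(3,0) = 3.0387; S(3,1) = 1.4773; S(3,2) = 0.7182; S(3,3) = 0.3491
Terminal payoffs V(N, i) = max(K - S_T, 0):
  V(3,0) = 0.000000; V(3,1) = 0.000000; V(3,2) = 0.341842; V(3,3) = 0.710871
Backward induction: V(k, i) = exp(-r*dt) * [p * V(k+1, i) + (1-p) * V(k+1, i+1)]; then take max(V_cont, immediate exercise) for American.
  V(2,0) = exp(-r*dt) * [p*0.000000 + (1-p)*0.000000] = 0.000000; exercise = 0.000000; V(2,0) = max -> 0.000000
  V(2,1) = exp(-r*dt) * [p*0.000000 + (1-p)*0.341842] = 0.188870; exercise = 0.030000; V(2,1) = max -> 0.188870
  V(2,2) = exp(-r*dt) * [p*0.341842 + (1-p)*0.710871] = 0.537627; exercise = 0.559271; V(2,2) = max -> 0.559271
  V(1,0) = exp(-r*dt) * [p*0.000000 + (1-p)*0.188870] = 0.104352; exercise = 0.000000; V(1,0) = max -> 0.104352
  V(1,1) = exp(-r*dt) * [p*0.188870 + (1-p)*0.559271] = 0.389040; exercise = 0.341842; V(1,1) = max -> 0.389040
  V(0,0) = exp(-r*dt) * [p*0.104352 + (1-p)*0.389040] = 0.259170; exercise = 0.030000; V(0,0) = max -> 0.259170

Answer: Price = V(0,0) = 0.2592


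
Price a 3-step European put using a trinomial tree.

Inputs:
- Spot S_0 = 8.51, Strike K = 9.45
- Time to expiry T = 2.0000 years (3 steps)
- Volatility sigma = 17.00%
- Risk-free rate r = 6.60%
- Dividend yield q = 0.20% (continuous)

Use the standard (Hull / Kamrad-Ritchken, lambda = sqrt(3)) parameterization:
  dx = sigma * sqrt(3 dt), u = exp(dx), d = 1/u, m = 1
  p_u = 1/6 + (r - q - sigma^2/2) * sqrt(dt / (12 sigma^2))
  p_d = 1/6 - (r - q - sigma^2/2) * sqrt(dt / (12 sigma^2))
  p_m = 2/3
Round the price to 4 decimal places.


Answer: Price = V(0,0) = 0.7270

Derivation:
dt = T/N = 0.666667; dx = sigma*sqrt(3*dt) = 0.240416
u = exp(dx) = 1.271778; d = 1/u = 0.786300
p_u = 0.235367, p_m = 0.666667, p_d = 0.097966
Discount per step: exp(-r*dt) = 0.956954
Stock lattice S(k, j) with j the centered position index:
  k=0: S(0,+0) = 8.5100
  k=1: S(1,-1) = 6.6914; S(1,+0) = 8.5100; S(1,+1) = 10.8228
  k=2: S(2,-2) = 5.2615; S(2,-1) = 6.6914; S(2,+0) = 8.5100; S(2,+1) = 10.8228; S(2,+2) = 13.7642
  k=3: S(3,-3) = 4.1371; S(3,-2) = 5.2615; S(3,-1) = 6.6914; S(3,+0) = 8.5100; S(3,+1) = 10.8228; S(3,+2) = 13.7642; S(3,+3) = 17.5051
Terminal payoffs V(N, j) = max(K - S_T, 0):
  V(3,-3) = 5.312908; V(3,-2) = 4.188536; V(3,-1) = 2.758583; V(3,+0) = 0.940000; V(3,+1) = 0.000000; V(3,+2) = 0.000000; V(3,+3) = 0.000000
Backward induction: V(k, j) = exp(-r*dt) * [p_u * V(k+1, j+1) + p_m * V(k+1, j) + p_d * V(k+1, j-1)]
  V(2,-2) = exp(-r*dt) * [p_u*2.758583 + p_m*4.188536 + p_d*5.312908] = 3.791569
  V(2,-1) = exp(-r*dt) * [p_u*0.940000 + p_m*2.758583 + p_d*4.188536] = 2.364285
  V(2,+0) = exp(-r*dt) * [p_u*0.000000 + p_m*0.940000 + p_d*2.758583] = 0.858306
  V(2,+1) = exp(-r*dt) * [p_u*0.000000 + p_m*0.000000 + p_d*0.940000] = 0.088124
  V(2,+2) = exp(-r*dt) * [p_u*0.000000 + p_m*0.000000 + p_d*0.000000] = 0.000000
  V(1,-1) = exp(-r*dt) * [p_u*0.858306 + p_m*2.364285 + p_d*3.791569] = 2.057119
  V(1,+0) = exp(-r*dt) * [p_u*0.088124 + p_m*0.858306 + p_d*2.364285] = 0.789072
  V(1,+1) = exp(-r*dt) * [p_u*0.000000 + p_m*0.088124 + p_d*0.858306] = 0.136686
  V(0,+0) = exp(-r*dt) * [p_u*0.136686 + p_m*0.789072 + p_d*2.057119] = 0.727044
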